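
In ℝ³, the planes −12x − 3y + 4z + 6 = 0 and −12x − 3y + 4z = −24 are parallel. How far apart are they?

Both planes have normal n = (−12, −3, 4), |n| = 13. Any point on the first plane is at distance |(-24) − (-6)|/|n| = 18/13 from the second.

18/13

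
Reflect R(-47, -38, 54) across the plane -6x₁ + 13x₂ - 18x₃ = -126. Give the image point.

With n = (-6, 13, -18), the signed offset is (n·R − (-126))/|n|² = -1058/529 = -2.
R' = R − 2t·n = (-47, -38, 54) − (-4)·(-6, 13, -18) = (-71, 14, -18).

(-71, 14, -18)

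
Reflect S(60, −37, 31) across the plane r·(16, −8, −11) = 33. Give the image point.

With n = (16, −8, −11), the signed offset is (n·S − 33)/|n|² = 882/441 = 2.
S' = S − 2t·n = (60, −37, 31) − 4·(16, −8, −11) = (−4, −5, 75).

(-4, -5, 75)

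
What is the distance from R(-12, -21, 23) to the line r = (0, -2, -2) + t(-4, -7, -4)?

Direction vector d = (-4, -7, -4).
AP = (-12, -19, 25); AP·d = 81, |AP|² = 1130, |d|² = 81.
distance² = |AP|² − (AP·d)²/|d|² = 1130 − 6561/81 = 1049, so the distance is √1049.

√1049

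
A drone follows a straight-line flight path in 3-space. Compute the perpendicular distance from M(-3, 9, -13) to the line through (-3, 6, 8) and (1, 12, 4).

A direction vector is d = (4, 6, -4).
AP = (0, 3, -21), and AP × d = (114, -84, -12).
|AP × d|² = 20196 and |d|² = 68, so the distance is √(20196/68) = √297 = 3√33.

3√33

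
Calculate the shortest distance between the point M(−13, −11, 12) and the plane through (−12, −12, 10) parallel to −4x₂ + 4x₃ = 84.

√2/2

Parallel planes share the normal n = (0, −4, 4); since (−12, −12, 10) lies on the plane, its equation is −4x₂ + 4x₃ = 88.
d = |(-4)·(-11) + 4·12 − 88| / √(0 + 16 + 16) = |4| / (4√2) = √2/2.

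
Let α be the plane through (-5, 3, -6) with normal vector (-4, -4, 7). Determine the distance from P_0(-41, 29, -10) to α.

4/3

The plane has equation n·(r − (-5, 3, -6)) = 0, i.e. n·r = -34.
n = (-4, -4, 7); n·P − (-34) = 12; |n| = 9; distance = 12/9 = 4/3.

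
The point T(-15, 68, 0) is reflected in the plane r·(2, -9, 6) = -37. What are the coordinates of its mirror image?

With n = (2, -9, 6), the signed offset is (n·T − (-37))/|n|² = -605/121 = -5.
T' = T − 2t·n = (-15, 68, 0) − (-10)·(2, -9, 6) = (5, -22, 60).

(5, -22, 60)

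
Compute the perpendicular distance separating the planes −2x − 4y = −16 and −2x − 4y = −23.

7√5/10

Both planes have normal n = (−2, −4, 0), |n| = 2√5. Any point on the first plane is at distance |(-23) − (-16)|/|n| = 7/(2√5) = 7√5/10 from the second.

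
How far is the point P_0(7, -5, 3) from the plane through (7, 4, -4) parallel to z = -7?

7

Parallel planes share the normal n = (0, 0, 1); since (7, 4, -4) lies on the plane, its equation is z = -4.
n = (0, 0, 1); n·P − (-4) = 7; |n| = 1; distance = 7/1 = 7.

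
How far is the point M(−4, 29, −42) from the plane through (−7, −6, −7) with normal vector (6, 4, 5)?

The plane has equation n·(r − (−7, −6, −7)) = 0, i.e. n·r = -101.
Then n·(−4, 29, −42) − (−101) = −17.
|n| = √(36 + 16 + 25) = √77, so the distance is |-17|/√77 = 17√77/77.

17/√77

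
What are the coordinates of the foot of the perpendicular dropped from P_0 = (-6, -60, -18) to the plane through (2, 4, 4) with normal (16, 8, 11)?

(26, -44, 4)

The perpendicular from P_0 has direction n = (16, 8, 11): r = (-6, -60, -18) + t(16, 8, 11).
Substitute into the plane: n·(P_0 + tn) = 108 gives -774 + 441t = 108, so t = 2.
Foot = (-6, -60, -18) + 2·(16, 8, 11) = (26, -44, 4).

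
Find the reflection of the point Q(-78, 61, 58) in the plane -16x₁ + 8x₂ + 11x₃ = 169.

With n = (-16, 8, 11), the signed offset is (n·Q − 169)/|n|² = 2205/441 = 5.
Q' = Q − 2t·n = (-78, 61, 58) − 10·(-16, 8, 11) = (82, -19, -52).

(82, -19, -52)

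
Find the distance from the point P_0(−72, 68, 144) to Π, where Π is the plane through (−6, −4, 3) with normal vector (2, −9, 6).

The plane has equation n·(r − (−6, −4, 3)) = 0, i.e. n·r = 42.
n = (2, −9, 6); n·P − 42 = 66; |n| = 11; distance = 66/11 = 6.

6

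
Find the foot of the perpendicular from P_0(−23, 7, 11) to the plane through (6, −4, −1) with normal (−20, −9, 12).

The perpendicular from P_0 has direction n = (−20, −9, 12): r = (−23, 7, 11) + t(−20, −9, 12).
Substitute into the plane: n·(P_0 + tn) = -96 gives 529 + 625t = -96, so t = -1.
Foot = (−23, 7, 11) + (-1)·(−20, −9, 12) = (−3, 16, −1).

(-3, 16, -1)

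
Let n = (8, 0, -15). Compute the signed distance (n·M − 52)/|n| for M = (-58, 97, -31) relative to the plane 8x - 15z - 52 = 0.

-3

n·M − 52 = -51.
|n| = 17, so the signed distance is -51/17 = -3.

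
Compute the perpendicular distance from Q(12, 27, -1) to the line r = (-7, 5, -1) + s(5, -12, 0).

26

Direction vector d = (5, -12, 0).
AP = (19, 22, 0), and AP × d = (0, 0, -338).
|AP × d|² = 114244 and |d|² = 169, so the distance is √(114244/169) = √676 = 26.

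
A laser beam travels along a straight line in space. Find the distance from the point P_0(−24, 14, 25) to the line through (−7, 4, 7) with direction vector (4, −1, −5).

Direction vector d = (4, −1, −5).
AP = (−17, 10, 18), and AP × d = (−32, −13, −23).
|AP × d|² = 1722 and |d|² = 42, so the distance is √(1722/42) = √41.

√41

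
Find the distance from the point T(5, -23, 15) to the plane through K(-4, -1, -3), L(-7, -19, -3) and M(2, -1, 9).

KL = (-3, -18, 0) and KM = (6, 0, 12), so a normal is n = KL × KM = (-216, 36, 108).
Then n·(5, -23, 15) - 504 = -792.
|n| = √(46656 + 1296 + 11664) = 36√46, so the distance is |-792|/(36√46) = 11√46/23.

11√46/23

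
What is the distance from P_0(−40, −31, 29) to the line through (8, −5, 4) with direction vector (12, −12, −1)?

Direction vector d = (12, −12, −1).
AP = (−48, −26, 25); AP·d = -289, |AP|² = 3605, |d|² = 289.
distance² = |AP|² − (AP·d)²/|d|² = 3605 − 83521/289 = 3316, so the distance is 2√829.

2√829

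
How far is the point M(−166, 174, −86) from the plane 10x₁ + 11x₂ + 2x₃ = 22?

Normal vector n = (10, 11, 2), and n·(−166, 174, −86) − 22 = 60.
|n| = √(100 + 121 + 4) = 15, so the distance is |60|/15 = 4.

4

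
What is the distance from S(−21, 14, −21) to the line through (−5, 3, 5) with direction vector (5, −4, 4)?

Direction vector d = (5, −4, 4).
AP = (−16, 11, −26), and AP × d = (−60, −66, 9).
|AP × d|² = 8037 and |d|² = 57, so the distance is √(8037/57) = √141.

√141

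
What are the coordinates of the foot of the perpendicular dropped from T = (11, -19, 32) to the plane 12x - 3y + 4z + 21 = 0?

The perpendicular from T has direction n = (12, -3, 4): r = (11, -19, 32) + μ(12, -3, 4).
Substitute into the plane: n·(T + μn) = -21 gives 317 + 169μ = -21, so μ = -2.
Foot = (11, -19, 32) + (-2)·(12, -3, 4) = (-13, -13, 24).

(-13, -13, 24)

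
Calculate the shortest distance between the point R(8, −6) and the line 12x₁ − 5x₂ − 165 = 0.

The normal to the line is n = (12, −5) with |n| = 13.
|n·R − 165| = |126 − 165| = 39, so the distance is 39/13 = 3.

3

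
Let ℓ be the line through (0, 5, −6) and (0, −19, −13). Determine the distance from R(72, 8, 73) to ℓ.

A direction vector is d = (0, −24, −7).
AP = (72, 3, 79), and AP × d = (1875, 504, −1728).
|AP × d|² = 6755625 and |d|² = 625, so the distance is √(6755625/625) = √10809 = 3√1201.

3√1201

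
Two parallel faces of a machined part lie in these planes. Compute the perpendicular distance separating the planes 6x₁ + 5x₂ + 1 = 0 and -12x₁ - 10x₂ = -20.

Divide the second equation by -2 to match normals: 6x₁ + 5x₂ = 10.
With common normal n = (6, 5, 0) (|n| = √61), the distance is |(-1) − 10|/|n| = 11/√61.

11/√61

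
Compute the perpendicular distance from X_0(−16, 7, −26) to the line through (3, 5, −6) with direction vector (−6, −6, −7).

√281

Direction vector d = (−6, −6, −7).
AP = (−19, 2, −20), and AP × d = (−134, −13, 126).
|AP × d|² = 34001 and |d|² = 121, so the distance is √(34001/121) = √281.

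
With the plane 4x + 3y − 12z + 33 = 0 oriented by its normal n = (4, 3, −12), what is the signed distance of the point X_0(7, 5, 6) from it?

n·X_0 − (-33) = 4.
|n| = 13, so the signed distance is 4/13.

4/13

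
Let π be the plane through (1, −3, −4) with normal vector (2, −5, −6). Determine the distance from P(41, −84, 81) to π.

The plane has equation n·(r − (1, −3, −4)) = 0, i.e. n·r = 41.
d = |2·41 + (-5)·(-84) + (-6)·81 − 41| / √(4 + 25 + 36) = |-25| / √65 = 5√65/13.

5√65/13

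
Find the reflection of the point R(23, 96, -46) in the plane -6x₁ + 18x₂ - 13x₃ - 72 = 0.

n = (-6, 18, -13), |n|² = 529, n·R − 72 = 2116, so t = 2116/529 = 4.
Foot F = R − 4·n = (47, 24, 6); the reflection is 2F − R = (71, -48, 58).

(71, -48, 58)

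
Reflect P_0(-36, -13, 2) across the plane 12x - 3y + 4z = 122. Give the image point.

n = (12, -3, 4), |n|² = 169, n·P_0 − 122 = -507, so t = -507/169 = -3.
Foot F = P_0 − (-3)·n = (0, -22, 14); the reflection is 2F − P_0 = (36, -31, 26).

(36, -31, 26)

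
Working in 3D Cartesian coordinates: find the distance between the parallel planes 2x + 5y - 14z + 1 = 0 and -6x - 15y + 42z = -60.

Divide the second equation by -3 to match normals: 2x + 5y - 14z = 20.
With common normal n = (2, 5, -14) (|n| = 15), the distance is |(-1) − 20|/|n| = 21/15 = 7/5.

7/5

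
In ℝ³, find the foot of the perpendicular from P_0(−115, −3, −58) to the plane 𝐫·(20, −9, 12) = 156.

(-15, -48, 2)

The perpendicular from P_0 has direction n = (20, −9, 12): r = (−115, −3, −58) + μ(20, −9, 12).
Substitute into the plane: n·(P_0 + μn) = 156 gives -2969 + 625μ = 156, so μ = 5.
Foot = (−115, −3, −58) + 5·(20, −9, 12) = (−15, −48, 2).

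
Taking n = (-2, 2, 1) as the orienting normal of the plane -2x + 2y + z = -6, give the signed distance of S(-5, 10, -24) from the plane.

4

n·S − (-6) = 12.
|n| = 3, so the signed distance is 12/3 = 4.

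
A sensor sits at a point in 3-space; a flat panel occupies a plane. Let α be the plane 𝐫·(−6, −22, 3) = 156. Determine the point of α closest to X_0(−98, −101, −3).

The perpendicular from X_0 has direction n = (−6, −22, 3): r = (−98, −101, −3) + μ(−6, −22, 3).
Substitute into the plane: n·(X_0 + μn) = 156 gives 2801 + 529μ = 156, so μ = -5.
Foot = (−98, −101, −3) + (-5)·(−6, −22, 3) = (−68, 9, −18).

(-68, 9, -18)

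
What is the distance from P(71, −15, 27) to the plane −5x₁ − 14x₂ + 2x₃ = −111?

Normal vector n = (−5, −14, 2), and n·(71, −15, 27) − (−111) = 20.
|n| = √(25 + 196 + 4) = 15, so the distance is |20|/15 = 4/3.

4/3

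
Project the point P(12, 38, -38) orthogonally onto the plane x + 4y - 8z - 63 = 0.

n = (1, 4, -8), |n|² = 81, and n·P − 63 = 405.
t = 405/81 = 5, so the foot is P − t·n = (12, 38, -38) − 5·(1, 4, -8) = (7, 18, 2).

(7, 18, 2)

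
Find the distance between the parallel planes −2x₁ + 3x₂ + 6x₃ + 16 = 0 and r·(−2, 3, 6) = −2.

Both planes have normal n = (−2, 3, 6), |n| = 7. Any point on the first plane is at distance |(-2) − (-16)|/|n| = 14/7 = 2 from the second.

2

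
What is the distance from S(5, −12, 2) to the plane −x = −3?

2

Normal vector n = (−1, 0, 0), and n·(5, −12, 2) − (−3) = −2.
|n| = √(1 + 0 + 0) = 1, so the distance is |-2|/1 = 2.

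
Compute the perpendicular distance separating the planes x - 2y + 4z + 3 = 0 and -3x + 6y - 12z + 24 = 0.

Divide the second equation by -3 to match normals: x - 2y + 4z = 8.
With common normal n = (1, -2, 4) (|n| = √21), the distance is |(-3) − 8|/|n| = 11/√21.

11√21/21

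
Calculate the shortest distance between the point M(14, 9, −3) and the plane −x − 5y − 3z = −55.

d = |(-1)·14 + (-5)·9 + (-3)·(-3) − (-55)| / √(1 + 25 + 9) = |5| / √35 = √35/7.

√35/7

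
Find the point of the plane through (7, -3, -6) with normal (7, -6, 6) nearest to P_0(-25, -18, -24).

The perpendicular from P_0 has direction n = (7, -6, 6): r = (-25, -18, -24) + λ(7, -6, 6).
Substitute into the plane: n·(P_0 + λn) = 31 gives -211 + 121λ = 31, so λ = 2.
Foot = (-25, -18, -24) + 2·(7, -6, 6) = (-11, -30, -12).

(-11, -30, -12)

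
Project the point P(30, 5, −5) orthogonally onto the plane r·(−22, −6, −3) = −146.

(8, -1, -8)

n = (−22, −6, −3), |n|² = 529, and n·P − (-146) = -529.
t = -529/529 = -1, so the foot is P − t·n = (30, 5, −5) − (-1)·(−22, −6, −3) = (8, −1, −8).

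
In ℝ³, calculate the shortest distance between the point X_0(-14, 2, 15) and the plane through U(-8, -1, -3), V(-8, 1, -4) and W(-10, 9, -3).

UV = (0, 2, -1) and UW = (-2, 10, 0), so a normal is n = UV × UW = (10, 2, 4).
Then n·(-14, 2, 15) - (-94) = 18.
|n| = √(100 + 4 + 16) = 2√30, so the distance is |18|/(2√30) = 3√30/10.

9/√30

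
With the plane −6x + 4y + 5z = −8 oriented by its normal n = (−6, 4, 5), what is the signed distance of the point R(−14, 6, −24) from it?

-4/√77

n·R − (-8) = -4.
|n| = √77, so the signed distance is -4/√77.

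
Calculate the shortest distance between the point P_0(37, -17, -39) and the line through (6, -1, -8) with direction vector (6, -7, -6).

11√2

Direction vector d = (6, -7, -6).
AP = (31, -16, -31), and AP × d = (-121, 0, -121).
|AP × d|² = 29282 and |d|² = 121, so the distance is √(29282/121) = √242 = 11√2.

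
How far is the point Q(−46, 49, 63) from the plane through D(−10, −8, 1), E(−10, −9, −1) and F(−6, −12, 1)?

20/3

DE = (0, −1, −2) and DF = (4, −4, 0), so a normal is n = DE × DF = (−8, −8, 4).
n = (−8, −8, 4); n·P − 148 = 80; |n| = 12; distance = 80/12 = 20/3.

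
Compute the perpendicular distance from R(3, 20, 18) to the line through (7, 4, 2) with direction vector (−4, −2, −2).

Direction vector d = (−4, −2, −2).
AP = (−4, 16, 16), and AP × d = (0, −72, 72).
|AP × d|² = 10368 and |d|² = 24, so the distance is √(10368/24) = √432 = 12√3.

12√3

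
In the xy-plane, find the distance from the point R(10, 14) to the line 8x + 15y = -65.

355/17

d = |8·10 + 15·14 − (-65)| / √(64 + 225) = |355|/17 = 355/17.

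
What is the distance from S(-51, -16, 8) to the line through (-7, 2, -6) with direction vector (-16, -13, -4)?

Direction vector d = (-16, -13, -4).
AP = (-44, -18, 14); AP·d = 882, |AP|² = 2456, |d|² = 441.
distance² = |AP|² − (AP·d)²/|d|² = 2456 − 777924/441 = 692, so the distance is 2√173.

2√173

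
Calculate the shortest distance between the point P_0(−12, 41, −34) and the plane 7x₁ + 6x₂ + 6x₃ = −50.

Normal vector n = (7, 6, 6), and n·(−12, 41, −34) − (−50) = 8.
|n| = √(49 + 36 + 36) = 11, so the distance is |8|/11 = 8/11.

8/11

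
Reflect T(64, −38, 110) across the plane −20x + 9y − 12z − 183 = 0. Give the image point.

n = (−20, 9, −12), |n|² = 625, n·T − 183 = -3125, so t = -3125/625 = -5.
Foot F = T − (-5)·n = (−36, 7, 50); the reflection is 2F − T = (−136, 52, −10).

(-136, 52, -10)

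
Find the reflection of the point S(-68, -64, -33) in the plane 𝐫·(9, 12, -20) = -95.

(-50, -40, -73)

n = (9, 12, -20), |n|² = 625, n·S − (-95) = -625, so t = -625/625 = -1.
Foot F = S − (-1)·n = (-59, -52, -53); the reflection is 2F − S = (-50, -40, -73).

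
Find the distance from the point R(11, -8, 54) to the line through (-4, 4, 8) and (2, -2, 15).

A direction vector is d = (6, -6, 7).
AP = (15, -12, 46); AP·d = 484, |AP|² = 2485, |d|² = 121.
distance² = |AP|² − (AP·d)²/|d|² = 2485 − 234256/121 = 549, so the distance is 3√61.

3√61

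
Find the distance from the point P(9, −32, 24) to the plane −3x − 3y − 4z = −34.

7/√34

n = (−3, −3, −4); n·P − (-34) = 7; |n| = √34; distance = 7/√34.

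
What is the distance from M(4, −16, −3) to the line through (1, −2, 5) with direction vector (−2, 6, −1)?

√105

Direction vector d = (−2, 6, −1).
AP = (3, −14, −8); AP·d = -82, |AP|² = 269, |d|² = 41.
distance² = |AP|² − (AP·d)²/|d|² = 269 − 6724/41 = 105, so the distance is √105.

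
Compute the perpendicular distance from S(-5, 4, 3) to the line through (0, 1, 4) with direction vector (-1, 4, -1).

√17

Direction vector d = (-1, 4, -1).
AP = (-5, 3, -1), and AP × d = (1, -4, -17).
|AP × d|² = 306 and |d|² = 18, so the distance is √(306/18) = √17.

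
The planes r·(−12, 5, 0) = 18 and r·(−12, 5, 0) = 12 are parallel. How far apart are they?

Both planes have normal n = (−12, 5, 0), |n| = 13. Any point on the first plane is at distance |12 − 18|/|n| = 6/13 from the second.

6/13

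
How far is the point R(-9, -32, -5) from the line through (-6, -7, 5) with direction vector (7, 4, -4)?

√653

Direction vector d = (7, 4, -4).
AP = (-3, -25, -10), and AP × d = (140, -82, 163).
|AP × d|² = 52893 and |d|² = 81, so the distance is √(52893/81) = √653.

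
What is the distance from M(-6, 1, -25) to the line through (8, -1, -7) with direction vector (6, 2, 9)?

Direction vector d = (6, 2, 9).
AP = (-14, 2, -18); AP·d = -242, |AP|² = 524, |d|² = 121.
distance² = |AP|² − (AP·d)²/|d|² = 524 − 58564/121 = 40, so the distance is 2√10.

2√10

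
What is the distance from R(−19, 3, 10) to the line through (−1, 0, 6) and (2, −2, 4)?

A direction vector is d = (3, −2, −2).
AP = (−18, 3, 4), and AP × d = (2, −24, 27).
|AP × d|² = 1309 and |d|² = 17, so the distance is √(1309/17) = √77.

√77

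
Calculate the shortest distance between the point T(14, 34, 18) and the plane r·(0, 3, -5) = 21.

Normal vector n = (0, 3, -5), and n·(14, 34, 18) - 21 = -9.
|n| = √(0 + 9 + 25) = √34, so the distance is |-9|/√34 = 9/√34.

9/√34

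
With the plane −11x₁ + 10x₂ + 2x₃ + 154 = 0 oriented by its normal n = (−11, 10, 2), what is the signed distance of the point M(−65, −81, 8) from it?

5

n·M − (-154) = 75.
|n| = 15, so the signed distance is 75/15 = 5.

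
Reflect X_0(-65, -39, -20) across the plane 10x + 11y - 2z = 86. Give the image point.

With n = (10, 11, -2), the signed offset is (n·X_0 − 86)/|n|² = -1125/225 = -5.
X_0' = X_0 − 2t·n = (-65, -39, -20) − (-10)·(10, 11, -2) = (35, 71, -40).

(35, 71, -40)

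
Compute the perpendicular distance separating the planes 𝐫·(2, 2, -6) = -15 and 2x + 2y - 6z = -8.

With common normal n = (2, 2, -6) (|n| = 2√11), the distance is |(-15) − (-8)|/|n| = 7/(2√11) = 7√11/22.

7√11/22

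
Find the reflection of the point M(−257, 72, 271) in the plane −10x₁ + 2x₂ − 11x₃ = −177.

(-265, 368/5, 1311/5)

With n = (−10, 2, −11), the signed offset is (n·M − (-177))/|n|² = -90/225 = -2/5.
M' = M − 2t·n = (−257, 72, 271) − (-4/5)·(−10, 2, −11) = (−265, 368/5, 1311/5).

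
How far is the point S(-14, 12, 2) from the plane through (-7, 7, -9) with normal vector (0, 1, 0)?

The plane has equation n·(r − (-7, 7, -9)) = 0, i.e. n·r = 7.
Then n·(-14, 12, 2) - 7 = 5.
|n| = √(0 + 1 + 0) = 1, so the distance is |5|/1 = 5.

5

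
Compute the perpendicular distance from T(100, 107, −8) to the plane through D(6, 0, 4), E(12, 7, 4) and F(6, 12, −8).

DE = (6, 7, 0) and DF = (0, 12, −12), so a normal is n = DE × DF = (−84, 72, 72).
d = |(-84)·100 + 72·107 + 72·(-8) − (-216)| / √(7056 + 5184 + 5184) = |-1056| / 132 = 8.

8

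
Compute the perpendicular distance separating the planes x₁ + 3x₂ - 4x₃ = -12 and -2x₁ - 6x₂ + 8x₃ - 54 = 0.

Divide the second equation by -2 to match normals: x₁ + 3x₂ - 4x₃ = -27.
With common normal n = (1, 3, -4) (|n| = √26), the distance is |(-12) − (-27)|/|n| = 15/√26 = 15√26/26.

15/√26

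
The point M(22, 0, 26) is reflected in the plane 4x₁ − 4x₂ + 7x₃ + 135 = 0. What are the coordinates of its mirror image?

n = (4, −4, 7), |n|² = 81, n·M − (-135) = 405, so t = 405/81 = 5.
Foot F = M − 5·n = (2, 20, −9); the reflection is 2F − M = (−18, 40, −44).

(-18, 40, -44)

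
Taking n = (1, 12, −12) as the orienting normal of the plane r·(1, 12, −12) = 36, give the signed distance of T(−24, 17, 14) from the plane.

n·T − 36 = -24.
|n| = 17, so the signed distance is -24/17.

-24/17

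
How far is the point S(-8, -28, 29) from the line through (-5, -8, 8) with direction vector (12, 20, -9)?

Direction vector d = (12, 20, -9).
AP = (-3, -20, 21); AP·d = -625, |AP|² = 850, |d|² = 625.
distance² = |AP|² − (AP·d)²/|d|² = 850 − 390625/625 = 225, so the distance is 15.

15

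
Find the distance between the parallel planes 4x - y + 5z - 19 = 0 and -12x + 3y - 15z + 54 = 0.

Divide the second equation by -3 to match normals: 4x - y + 5z = 18.
Both planes have normal n = (4, -1, 5), |n| = √42. Any point on the first plane is at distance |18 − 19|/|n| = 1/√42 = √42/42 from the second.

1/√42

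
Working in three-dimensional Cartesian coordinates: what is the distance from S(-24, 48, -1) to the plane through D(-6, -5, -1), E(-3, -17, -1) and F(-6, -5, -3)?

DE = (3, -12, 0) and DF = (0, 0, -2), so a normal is n = DE × DF = (24, 6, 0).
d = |24·(-24) + 6·48 − (-174)| / √(576 + 36 + 0) = |-114| / (6√17) = 19√17/17.

19√17/17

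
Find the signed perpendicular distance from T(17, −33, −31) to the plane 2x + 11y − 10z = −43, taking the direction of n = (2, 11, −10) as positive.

8/5

n·T − (-43) = 24.
|n| = 15, so the signed distance is 24/15 = 8/5.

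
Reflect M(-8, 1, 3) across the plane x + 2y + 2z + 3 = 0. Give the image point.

n = (1, 2, 2), |n|² = 9, n·M − (-3) = 3, so t = 3/9 = 1/3.
Foot F = M − (1/3)·n = (-25/3, 1/3, 7/3); the reflection is 2F − M = (-26/3, -1/3, 5/3).

(-26/3, -1/3, 5/3)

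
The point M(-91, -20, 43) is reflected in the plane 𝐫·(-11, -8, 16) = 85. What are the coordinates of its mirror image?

n = (-11, -8, 16), |n|² = 441, n·M − 85 = 1764, so t = 1764/441 = 4.
Foot F = M − 4·n = (-47, 12, -21); the reflection is 2F − M = (-3, 44, -85).

(-3, 44, -85)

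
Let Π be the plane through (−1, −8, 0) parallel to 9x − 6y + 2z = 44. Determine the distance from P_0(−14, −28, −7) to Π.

Parallel planes share the normal n = (9, −6, 2); since (−1, −8, 0) lies on the plane, its equation is 9x − 6y + 2z = 39.
Then n·(−14, −28, −7) − 39 = −11.
|n| = √(81 + 36 + 4) = 11, so the distance is |-11|/11 = 1.

1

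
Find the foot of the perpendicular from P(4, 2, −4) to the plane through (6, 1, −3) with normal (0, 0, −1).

(4, 2, -3)

n = (0, 0, −1), |n|² = 1, and n·P − 3 = 1.
t = 1/1 = 1, so the foot is P − t·n = (4, 2, −4) − 1·(0, 0, −1) = (4, 2, −3).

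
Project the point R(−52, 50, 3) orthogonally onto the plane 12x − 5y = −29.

The perpendicular from R has direction n = (12, −5, 0): r = (−52, 50, 3) + λ(12, −5, 0).
Substitute into the plane: n·(R + λn) = -29 gives -874 + 169λ = -29, so λ = 5.
Foot = (−52, 50, 3) + 5·(12, −5, 0) = (8, 25, 3).

(8, 25, 3)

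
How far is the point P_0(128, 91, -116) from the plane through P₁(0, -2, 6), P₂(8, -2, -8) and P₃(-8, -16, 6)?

4

P₁P₂ = (8, 0, -14) and P₁P₃ = (-8, -14, 0), so a normal is n = P₁P₂ × P₁P₃ = (-196, 112, -112).
n = (-196, 112, -112); n·P − (-896) = -1008; |n| = 252; distance = 1008/252 = 4.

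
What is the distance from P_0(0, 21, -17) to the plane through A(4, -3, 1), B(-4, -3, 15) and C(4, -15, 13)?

4/9

AB = (-8, 0, 14) and AC = (0, -12, 12), so a normal is n = AB × AC = (168, 96, 96).
n = (168, 96, 96); n·P − 480 = -96; |n| = 216; distance = 96/216 = 4/9.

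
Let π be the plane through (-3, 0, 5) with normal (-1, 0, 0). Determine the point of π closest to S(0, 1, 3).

(-3, 1, 3)

n = (-1, 0, 0), |n|² = 1, and n·S − 3 = -3.
t = -3/1 = -3, so the foot is S − t·n = (0, 1, 3) − (-3)·(-1, 0, 0) = (-3, 1, 3).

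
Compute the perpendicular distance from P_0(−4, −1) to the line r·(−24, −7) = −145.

248/25

d = |(-24)·(-4) + (-7)·(-1) − (-145)| / √(576 + 49) = |248|/25 = 248/25.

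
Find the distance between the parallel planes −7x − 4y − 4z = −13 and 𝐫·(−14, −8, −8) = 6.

16/9

Divide the second equation by 2 to match normals: −7x − 4y − 4z = 3.
With common normal n = (−7, −4, −4) (|n| = 9), the distance is |(-13) − 3|/|n| = 16/9.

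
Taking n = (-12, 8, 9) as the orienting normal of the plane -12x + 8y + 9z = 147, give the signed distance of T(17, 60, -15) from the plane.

-6/17

n·T − 147 = -6.
|n| = 17, so the signed distance is -6/17.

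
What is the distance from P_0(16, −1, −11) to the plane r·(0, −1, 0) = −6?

7

Normal vector n = (0, −1, 0), and n·(16, −1, −11) − (−6) = 7.
|n| = √(0 + 1 + 0) = 1, so the distance is |7|/1 = 7.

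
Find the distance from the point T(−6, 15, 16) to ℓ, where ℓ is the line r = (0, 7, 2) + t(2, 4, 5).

Direction vector d = (2, 4, 5).
AP = (−6, 8, 14); AP·d = 90, |AP|² = 296, |d|² = 45.
distance² = |AP|² − (AP·d)²/|d|² = 296 − 8100/45 = 116, so the distance is 2√29.

2√29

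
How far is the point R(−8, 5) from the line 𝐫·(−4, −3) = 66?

d = |(-4)·(-8) + (-3)·5 − 66| / √(16 + 9) = |-49|/5 = 49/5.

49/5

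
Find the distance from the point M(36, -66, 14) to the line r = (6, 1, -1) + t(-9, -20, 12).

3√346

Direction vector d = (-9, -20, 12).
AP = (30, -67, 15), and AP × d = (-504, -495, -1203).
|AP × d|² = 1946250 and |d|² = 625, so the distance is √(1946250/625) = √3114 = 3√346.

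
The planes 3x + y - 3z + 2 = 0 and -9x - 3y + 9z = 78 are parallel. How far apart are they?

Divide the second equation by -3 to match normals: 3x + y - 3z = -26.
With common normal n = (3, 1, -3) (|n| = √19), the distance is |(-2) − (-26)|/|n| = 24/√19 = 24√19/19.

24√19/19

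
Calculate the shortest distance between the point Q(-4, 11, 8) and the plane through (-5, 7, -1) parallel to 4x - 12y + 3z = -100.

Parallel planes share the normal n = (4, -12, 3); since (-5, 7, -1) lies on the plane, its equation is 4x - 12y + 3z = -107.
Then n·(-4, 11, 8) - (-107) = -17.
|n| = √(16 + 144 + 9) = 13, so the distance is |-17|/13 = 17/13.

17/13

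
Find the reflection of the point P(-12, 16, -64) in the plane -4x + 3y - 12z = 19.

n = (-4, 3, -12), |n|² = 169, n·P − 19 = 845, so t = 845/169 = 5.
Foot F = P − 5·n = (8, 1, -4); the reflection is 2F − P = (28, -14, 56).

(28, -14, 56)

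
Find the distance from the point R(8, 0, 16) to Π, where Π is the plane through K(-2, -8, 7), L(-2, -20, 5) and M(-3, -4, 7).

KL = (0, -12, -2) and KM = (-1, 4, 0), so a normal is n = KL × KM = (8, 2, -12).
d = |8·8 + 2·0 + (-12)·16 − (-116)| / √(64 + 4 + 144) = |-12| / (2√53) = 6√53/53.

6√53/53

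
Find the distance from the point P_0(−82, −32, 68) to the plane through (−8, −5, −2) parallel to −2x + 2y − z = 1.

Parallel planes share the normal n = (−2, 2, −1); since (−8, −5, −2) lies on the plane, its equation is −2x + 2y − z = 8.
Then n·(−82, −32, 68) − 8 = 24.
|n| = √(4 + 4 + 1) = 3, so the distance is |24|/3 = 8.

8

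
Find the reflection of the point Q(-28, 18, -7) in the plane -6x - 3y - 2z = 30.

With n = (-6, -3, -2), the signed offset is (n·Q − 30)/|n|² = 98/49 = 2.
Q' = Q − 2t·n = (-28, 18, -7) − 4·(-6, -3, -2) = (-4, 30, 1).

(-4, 30, 1)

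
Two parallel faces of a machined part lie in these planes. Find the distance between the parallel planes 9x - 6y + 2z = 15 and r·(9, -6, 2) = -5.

Both planes have normal n = (9, -6, 2), |n| = 11. Any point on the first plane is at distance |(-5) − 15|/|n| = 20/11 from the second.

20/11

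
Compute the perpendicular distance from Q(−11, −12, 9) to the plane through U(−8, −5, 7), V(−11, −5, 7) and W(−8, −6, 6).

9√2/2

UV = (−3, 0, 0) and UW = (0, −1, −1), so a normal is n = UV × UW = (0, −3, 3).
n = (0, −3, 3); n·P − 36 = 27; |n| = 3√2; distance = 27/(3√2) = 9/√2.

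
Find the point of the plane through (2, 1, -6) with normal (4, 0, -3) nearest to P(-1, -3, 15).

(11, -3, 6)

The perpendicular from P has direction n = (4, 0, -3): r = (-1, -3, 15) + t(4, 0, -3).
Substitute into the plane: n·(P + tn) = 26 gives -49 + 25t = 26, so t = 3.
Foot = (-1, -3, 15) + 3·(4, 0, -3) = (11, -3, 6).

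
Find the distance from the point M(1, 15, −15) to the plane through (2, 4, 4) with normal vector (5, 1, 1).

The plane has equation n·(r − (2, 4, 4)) = 0, i.e. n·r = 18.
d = |5·1 + 1·15 + 1·(-15) − 18| / √(25 + 1 + 1) = |-13| / (3√3) = 13/(3√3).

13/(3√3)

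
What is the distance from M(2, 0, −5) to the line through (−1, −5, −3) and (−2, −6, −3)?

√6

A direction vector is d = (−1, −1, 0).
AP = (3, 5, −2), and AP × d = (−2, 2, 2).
|AP × d|² = 12 and |d|² = 2, so the distance is √(12/2) = √6.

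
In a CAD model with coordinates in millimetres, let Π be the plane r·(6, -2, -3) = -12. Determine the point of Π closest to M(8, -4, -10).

The perpendicular from M has direction n = (6, -2, -3): r = (8, -4, -10) + t(6, -2, -3).
Substitute into the plane: n·(M + tn) = -12 gives 86 + 49t = -12, so t = -2.
Foot = (8, -4, -10) + (-2)·(6, -2, -3) = (-4, 0, -4).

(-4, 0, -4)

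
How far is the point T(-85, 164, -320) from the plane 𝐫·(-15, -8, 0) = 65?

Normal vector n = (-15, -8, 0), and n·(-85, 164, -320) - 65 = -102.
|n| = √(225 + 64 + 0) = 17, so the distance is |-102|/17 = 6.

6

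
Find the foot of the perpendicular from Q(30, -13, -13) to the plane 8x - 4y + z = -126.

The perpendicular from Q has direction n = (8, -4, 1): r = (30, -13, -13) + λ(8, -4, 1).
Substitute into the plane: n·(Q + λn) = -126 gives 279 + 81λ = -126, so λ = -5.
Foot = (30, -13, -13) + (-5)·(8, -4, 1) = (-10, 7, -18).

(-10, 7, -18)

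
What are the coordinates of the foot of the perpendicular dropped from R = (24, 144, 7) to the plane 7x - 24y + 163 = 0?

(59, 24, 7)

n = (7, -24, 0), |n|² = 625, and n·R − (-163) = -3125.
t = -3125/625 = -5, so the foot is R − t·n = (24, 144, 7) − (-5)·(7, -24, 0) = (59, 24, 7).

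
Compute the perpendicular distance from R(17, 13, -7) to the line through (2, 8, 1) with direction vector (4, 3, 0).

Direction vector d = (4, 3, 0).
AP = (15, 5, -8), and AP × d = (24, -32, 25).
|AP × d|² = 2225 and |d|² = 25, so the distance is √(2225/25) = √89.

√89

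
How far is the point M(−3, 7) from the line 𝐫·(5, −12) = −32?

d = |5·(-3) + (-12)·7 − (-32)| / √(25 + 144) = |-67|/13 = 67/13.

67/13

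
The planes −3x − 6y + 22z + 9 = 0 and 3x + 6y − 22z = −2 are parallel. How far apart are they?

11/23

Divide the second equation by -1 to match normals: −3x − 6y + 22z = 2.
With common normal n = (−3, −6, 22) (|n| = 23), the distance is |(-9) − 2|/|n| = 11/23.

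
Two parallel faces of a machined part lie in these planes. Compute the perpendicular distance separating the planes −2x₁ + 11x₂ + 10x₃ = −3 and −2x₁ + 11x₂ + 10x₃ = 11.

14/15

Both planes have normal n = (−2, 11, 10), |n| = 15. Any point on the first plane is at distance |11 − (-3)|/|n| = 14/15 from the second.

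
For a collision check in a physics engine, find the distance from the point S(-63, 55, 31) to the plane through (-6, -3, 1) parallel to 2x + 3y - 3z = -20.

30/√22

Parallel planes share the normal n = (2, 3, -3); since (-6, -3, 1) lies on the plane, its equation is 2x + 3y - 3z = -24.
d = |2·(-63) + 3·55 + (-3)·31 − (-24)| / √(4 + 9 + 9) = |-30| / √22 = 30/√22.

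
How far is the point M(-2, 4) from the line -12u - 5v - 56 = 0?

d = |(-12)·(-2) + (-5)·4 − 56| / √(144 + 25) = |-52|/13 = 4.

4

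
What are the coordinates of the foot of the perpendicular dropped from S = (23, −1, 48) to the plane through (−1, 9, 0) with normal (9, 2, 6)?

n = (9, 2, 6), |n|² = 121, and n·S − 9 = 484.
t = 484/121 = 4, so the foot is S − t·n = (23, −1, 48) − 4·(9, 2, 6) = (−13, −9, 24).

(-13, -9, 24)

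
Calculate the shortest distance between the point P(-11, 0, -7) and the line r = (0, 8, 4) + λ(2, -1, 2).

Direction vector d = (2, -1, 2).
AP = (-11, -8, -11); AP·d = -36, |AP|² = 306, |d|² = 9.
distance² = |AP|² − (AP·d)²/|d|² = 306 − 1296/9 = 162, so the distance is 9√2.

9√2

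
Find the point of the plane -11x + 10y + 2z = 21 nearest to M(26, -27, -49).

(-7, 3, -43)

n = (-11, 10, 2), |n|² = 225, and n·M − 21 = -675.
t = -675/225 = -3, so the foot is M − t·n = (26, -27, -49) − (-3)·(-11, 10, 2) = (-7, 3, -43).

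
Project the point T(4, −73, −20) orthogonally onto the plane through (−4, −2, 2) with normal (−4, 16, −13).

n = (−4, 16, −13), |n|² = 441, and n·T − (-42) = -882.
t = -882/441 = -2, so the foot is T − t·n = (4, −73, −20) − (-2)·(−4, 16, −13) = (−4, −41, −46).

(-4, -41, -46)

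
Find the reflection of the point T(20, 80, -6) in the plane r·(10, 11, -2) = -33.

(-80, -30, 14)

With n = (10, 11, -2), the signed offset is (n·T − (-33))/|n|² = 1125/225 = 5.
T' = T − 2t·n = (20, 80, -6) − 10·(10, 11, -2) = (-80, -30, 14).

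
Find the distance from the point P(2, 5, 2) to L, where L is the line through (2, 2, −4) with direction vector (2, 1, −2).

Direction vector d = (2, 1, −2).
AP = (0, 3, 6); AP·d = -9, |AP|² = 45, |d|² = 9.
distance² = |AP|² − (AP·d)²/|d|² = 45 − 81/9 = 36, so the distance is 6.

6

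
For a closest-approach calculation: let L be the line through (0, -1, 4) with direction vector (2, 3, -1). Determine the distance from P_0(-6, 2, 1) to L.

Direction vector d = (2, 3, -1).
AP = (-6, 3, -3), and AP × d = (6, -12, -24).
|AP × d|² = 756 and |d|² = 14, so the distance is √(756/14) = √54 = 3√6.

3√6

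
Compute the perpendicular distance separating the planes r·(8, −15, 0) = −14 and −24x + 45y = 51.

3/17

Divide the second equation by -3 to match normals: 8x − 15y = -17.
With common normal n = (8, −15, 0) (|n| = 17), the distance is |(-14) − (-17)|/|n| = 3/17.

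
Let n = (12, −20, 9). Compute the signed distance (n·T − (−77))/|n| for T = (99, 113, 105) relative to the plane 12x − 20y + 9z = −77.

-2

n·T − (-77) = -50.
|n| = 25, so the signed distance is -50/25 = -2.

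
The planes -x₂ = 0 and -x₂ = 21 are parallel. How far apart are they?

Both planes have normal n = (0, -1, 0), |n| = 1. Any point on the first plane is at distance |21 − 0|/|n| = 21/1 = 21 from the second.

21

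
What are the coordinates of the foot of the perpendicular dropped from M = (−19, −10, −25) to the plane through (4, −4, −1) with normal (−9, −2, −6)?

(8, -4, -7)

n = (−9, −2, −6), |n|² = 121, and n·M − (-22) = 363.
t = 363/121 = 3, so the foot is M − t·n = (−19, −10, −25) − 3·(−9, −2, −6) = (8, −4, −7).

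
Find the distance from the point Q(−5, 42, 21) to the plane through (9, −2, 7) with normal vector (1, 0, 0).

14

The plane has equation n·(r − (9, −2, 7)) = 0, i.e. n·r = 9.
Then n·(−5, 42, 21) − 9 = −14.
|n| = √(1 + 0 + 0) = 1, so the distance is |-14|/1 = 14.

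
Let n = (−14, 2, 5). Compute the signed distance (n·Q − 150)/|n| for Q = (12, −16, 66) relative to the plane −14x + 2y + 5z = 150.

-4/3

n·Q − 150 = -20.
|n| = 15, so the signed distance is -20/15 = -4/3.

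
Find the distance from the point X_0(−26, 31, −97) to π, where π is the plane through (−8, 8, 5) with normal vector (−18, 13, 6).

11/23

The plane has equation n·(r − (−8, 8, 5)) = 0, i.e. n·r = 278.
Then n·(−26, 31, −97) − 278 = 11.
|n| = √(324 + 169 + 36) = 23, so the distance is |11|/23 = 11/23.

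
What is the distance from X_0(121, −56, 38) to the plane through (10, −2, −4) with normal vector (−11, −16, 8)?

1

The plane has equation n·(r − (10, −2, −4)) = 0, i.e. n·r = -110.
d = |(-11)·121 + (-16)·(-56) + 8·38 − (-110)| / √(121 + 256 + 64) = |-21| / 21 = 1.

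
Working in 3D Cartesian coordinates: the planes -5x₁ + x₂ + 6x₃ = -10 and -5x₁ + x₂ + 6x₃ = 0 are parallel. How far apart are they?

Both planes have normal n = (-5, 1, 6), |n| = √62. Any point on the first plane is at distance |0 − (-10)|/|n| = 10/√62 = 5√62/31 from the second.

5√62/31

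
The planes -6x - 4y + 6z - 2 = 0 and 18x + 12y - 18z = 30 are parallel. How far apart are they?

Divide the second equation by -3 to match normals: -6x - 4y + 6z = -10.
With common normal n = (-6, -4, 6) (|n| = 2√22), the distance is |2 − (-10)|/|n| = 12/(2√22) = 6/√22.

3√22/11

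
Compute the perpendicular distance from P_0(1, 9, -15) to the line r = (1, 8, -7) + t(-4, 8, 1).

√65

Direction vector d = (-4, 8, 1).
AP = (0, 1, -8), and AP × d = (65, 32, 4).
|AP × d|² = 5265 and |d|² = 81, so the distance is √(5265/81) = √65.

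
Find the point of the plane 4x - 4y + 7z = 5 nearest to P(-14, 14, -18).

(-2, 2, 3)

The perpendicular from P has direction n = (4, -4, 7): r = (-14, 14, -18) + μ(4, -4, 7).
Substitute into the plane: n·(P + μn) = 5 gives -238 + 81μ = 5, so μ = 3.
Foot = (-14, 14, -18) + 3·(4, -4, 7) = (-2, 2, 3).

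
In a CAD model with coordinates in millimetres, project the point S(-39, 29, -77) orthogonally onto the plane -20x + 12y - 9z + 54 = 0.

n = (-20, 12, -9), |n|² = 625, and n·S − (-54) = 1875.
t = 1875/625 = 3, so the foot is S − t·n = (-39, 29, -77) − 3·(-20, 12, -9) = (21, -7, -50).

(21, -7, -50)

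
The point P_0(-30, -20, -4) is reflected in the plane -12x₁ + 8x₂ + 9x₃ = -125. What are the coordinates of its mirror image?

(-6, -36, -22)

With n = (-12, 8, 9), the signed offset is (n·P_0 − (-125))/|n|² = 289/289 = 1.
P_0' = P_0 − 2t·n = (-30, -20, -4) − 2·(-12, 8, 9) = (-6, -36, -22).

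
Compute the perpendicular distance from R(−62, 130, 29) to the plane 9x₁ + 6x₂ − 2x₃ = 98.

Normal vector n = (9, 6, −2), and n·(−62, 130, 29) − 98 = 66.
|n| = √(81 + 36 + 4) = 11, so the distance is |66|/11 = 6.

6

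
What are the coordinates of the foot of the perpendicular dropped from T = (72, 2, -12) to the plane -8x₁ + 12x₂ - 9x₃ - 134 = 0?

(56, 26, -30)

The perpendicular from T has direction n = (-8, 12, -9): r = (72, 2, -12) + t(-8, 12, -9).
Substitute into the plane: n·(T + tn) = 134 gives -444 + 289t = 134, so t = 2.
Foot = (72, 2, -12) + 2·(-8, 12, -9) = (56, 26, -30).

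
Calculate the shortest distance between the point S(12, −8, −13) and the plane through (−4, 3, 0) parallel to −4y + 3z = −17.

1

Parallel planes share the normal n = (0, −4, 3); since (−4, 3, 0) lies on the plane, its equation is −4y + 3z = -12.
Then n·(12, −8, −13) − (−12) = 5.
|n| = √(0 + 16 + 9) = 5, so the distance is |5|/5 = 1.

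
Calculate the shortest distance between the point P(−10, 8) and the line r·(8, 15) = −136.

d = |8·(-10) + 15·8 − (-136)| / √(64 + 225) = |176|/17 = 176/17.

176/17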